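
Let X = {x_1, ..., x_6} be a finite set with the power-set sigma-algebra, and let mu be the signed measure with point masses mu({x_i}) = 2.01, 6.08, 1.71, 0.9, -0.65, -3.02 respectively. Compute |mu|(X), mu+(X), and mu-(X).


Step 1: Every measurable set is a union of atoms (the cells / points), so a Hahn decomposition is
  obtained by grouping atoms by sign: P = union of atoms with mu > 0, N = union of the remaining atoms.
  Atoms in P (indices): 1, 2, 3, 4;  atoms in N (indices): 5, 6
  Positive values: 2.01, 6.08, 1.71, 0.9
  Negative values: -0.65, -3.02
Step 2: mu+(X) = mu(P) = sum of positive atom values = 10.7
Step 3: mu-(X) = -mu(N) = sum of |negative atom values| = 3.67
Step 4: |mu|(X) = mu+(X) + mu-(X) = 10.7 + 3.67 = 14.37


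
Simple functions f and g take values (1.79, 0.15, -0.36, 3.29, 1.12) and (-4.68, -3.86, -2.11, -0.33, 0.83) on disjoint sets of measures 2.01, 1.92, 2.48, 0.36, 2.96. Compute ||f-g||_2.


Step 1: Compute differences f_i - g_i:
  1.79 - -4.68 = 6.47
  0.15 - -3.86 = 4.01
  -0.36 - -2.11 = 1.75
  3.29 - -0.33 = 3.62
  1.12 - 0.83 = 0.29
Step 2: Compute |diff|^2 * measure for each set:
  |6.47|^2 * 2.01 = 41.8609 * 2.01 = 84.140409
  |4.01|^2 * 1.92 = 16.0801 * 1.92 = 30.873792
  |1.75|^2 * 2.48 = 3.0625 * 2.48 = 7.595
  |3.62|^2 * 0.36 = 13.1044 * 0.36 = 4.717584
  |0.29|^2 * 2.96 = 0.0841 * 2.96 = 0.248936
Step 3: Sum = 127.575721
Step 4: ||f-g||_2 = (127.575721)^(1/2) = 11.294942


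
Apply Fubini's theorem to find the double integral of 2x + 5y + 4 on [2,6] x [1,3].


By Fubini, integrate in x first, then y.
Step 1: Fix y, integrate over x in [2,6]:
  integral(2x + 5y + 4, x=2..6)
  = 2*(6^2 - 2^2)/2 + (5y + 4)*(6 - 2)
  = 32 + (5y + 4)*4
  = 32 + 20y + 16
  = 48 + 20y
Step 2: Integrate over y in [1,3]:
  integral(48 + 20y, y=1..3)
  = 48*2 + 20*(3^2 - 1^2)/2
  = 96 + 80
  = 176


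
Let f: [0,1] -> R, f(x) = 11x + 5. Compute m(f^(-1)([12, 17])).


f^(-1)([12, 17]) = {x : 12 <= 11x + 5 <= 17}
Solving: (12 - 5)/11 <= x <= (17 - 5)/11
= [0.636364, 1.090909]
Intersecting with [0,1]: [0.636364, 1]
Measure = 1 - 0.636364 = 0.363636


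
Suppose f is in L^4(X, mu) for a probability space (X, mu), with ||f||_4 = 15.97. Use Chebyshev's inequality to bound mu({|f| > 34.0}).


Chebyshev/Markov inequality: mu(|f| > eps) <= (||f||_p / eps)^p
Step 1: ||f||_4 / eps = 15.97 / 34.0 = 0.469706
Step 2: Raise to power p = 4:
  (0.469706)^4 = 0.048675
Step 3: Therefore mu(|f| > 34.0) <= 0.048675


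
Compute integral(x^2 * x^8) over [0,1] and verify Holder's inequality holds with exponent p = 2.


Step 1: Exact integral of f*g = integral(x^10, 0, 1) = 1/11
     = 0.090909
Step 2: Holder bound with p=2, q=2:
  ||f||_p = (integral x^4 dx)^(1/2) = (1/5)^(1/2) = 0.447214
  ||g||_q = (integral x^16 dx)^(1/2) = (1/17)^(1/2) = 0.242536
Step 3: Holder bound = ||f||_p * ||g||_q = 0.447214 * 0.242536 = 0.108465
Verification: 0.090909 <= 0.108465 (Holder holds)


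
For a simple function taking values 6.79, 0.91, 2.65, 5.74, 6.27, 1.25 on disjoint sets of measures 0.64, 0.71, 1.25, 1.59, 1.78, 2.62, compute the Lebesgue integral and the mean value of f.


Step 1: Integral = sum(value_i * measure_i)
= 6.79*0.64 + 0.91*0.71 + 2.65*1.25 + 5.74*1.59 + 6.27*1.78 + 1.25*2.62
= 4.3456 + 0.6461 + 3.3125 + 9.1266 + 11.1606 + 3.275
= 31.8664
Step 2: Total measure of domain = 0.64 + 0.71 + 1.25 + 1.59 + 1.78 + 2.62 = 8.59
Step 3: Average value = 31.8664 / 8.59 = 3.709709


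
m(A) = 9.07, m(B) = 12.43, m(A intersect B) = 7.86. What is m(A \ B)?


m(A \ B) = m(A) - m(A n B)
= 9.07 - 7.86
= 1.21


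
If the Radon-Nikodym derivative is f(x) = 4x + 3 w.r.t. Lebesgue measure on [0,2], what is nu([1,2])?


nu(A) = integral_A (dnu/dmu) dmu = integral_1^2 (4x + 3) dx
Step 1: Antiderivative F(x) = (4/2)x^2 + 3x
Step 2: F(2) = (4/2)*2^2 + 3*2 = 8 + 6 = 14
Step 3: F(1) = (4/2)*1^2 + 3*1 = 2 + 3 = 5
Step 4: nu([1,2]) = F(2) - F(1) = 14 - 5 = 9


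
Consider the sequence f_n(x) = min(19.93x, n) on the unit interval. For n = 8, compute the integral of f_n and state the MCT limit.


f(x) = 19.93x on [0,1]; f_n(x) = min(19.93x, n). At n = 8:
Step 1: f(x) reaches 8 at x = 8/19.93 = 0.401405
Step 2: integral(f_8) = integral(19.93x, 0, 0.401405) + integral(8, 0.401405, 1)
       = 19.93*0.401405^2/2 + 8*(1 - 0.401405)
       = 1.60562 + 4.788761
       = 6.39438
Step 3: As n -> infinity, f_n increases to f, so by MCT integral(f_n) -> integral(f) = 19.93/2 = 9.965.
Convergence: integral(f_8) = 6.39438 -> 9.965 as n -> infinity


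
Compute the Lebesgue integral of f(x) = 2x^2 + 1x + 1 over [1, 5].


The Lebesgue integral of a Riemann-integrable function agrees with the Riemann integral.
Antiderivative F(x) = (2/3)x^3 + (1/2)x^2 + 1x
F(5) = (2/3)*5^3 + (1/2)*5^2 + 1*5
     = (2/3)*125 + (1/2)*25 + 1*5
     = 83.333333 + 12.5 + 5
     = 100.833333
F(1) = 2.166667
Integral = F(5) - F(1) = 100.833333 - 2.166667 = 98.666667


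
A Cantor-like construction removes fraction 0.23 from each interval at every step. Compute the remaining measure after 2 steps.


Step 1: At each step, fraction remaining = 1 - 0.23 = 0.77
Step 2: After 2 steps, measure = (0.77)^2
Step 3: Computing the power step by step:
  After step 1: 0.77
  After step 2: 0.5929
Result = 0.5929


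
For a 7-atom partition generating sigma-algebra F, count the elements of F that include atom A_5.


Each element of F is a union of some subset S of the 7 atoms.
The element contains A_5 iff A_5 is in S.
So we count subsets S of {A_1,...,A_7} with A_5 in S: choose freely among the other 6 atoms.
Count = 2^(7-1) = 2^6 = 64.


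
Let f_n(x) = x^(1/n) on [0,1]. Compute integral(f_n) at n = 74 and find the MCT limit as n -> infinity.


At n = 74: f_74(x) = x^(1/74).
Step 1: integral(x^(1/74), 0, 1) = [x^(1/74+1) / (1/74+1)] from 0 to 1
     = 1 / (1/74 + 1) = 1 / ((74+1)/74) = 74/(74+1)
     = 74/75 = 0.986667
Step 2: As n -> infinity, f_n(x) = x^(1/n) -> 1 for x in (0,1], and f_n is increasing in n.
By MCT, lim_n integral(f_n) = integral(lim_n f_n) = integral(1, 0, 1) = 1.
Step 3: Verify convergence: 74/75 = 0.986667 -> 1


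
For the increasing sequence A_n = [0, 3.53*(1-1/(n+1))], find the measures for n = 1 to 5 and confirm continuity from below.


By continuity of measure from below: if A_n increases to A, then m(A_n) -> m(A).
Here A = [0, 3.53], so m(A) = 3.53
Step 1: a_1 = 3.53*(1 - 1/2) = 1.765, m(A_1) = 1.765
Step 2: a_2 = 3.53*(1 - 1/3) = 2.3533, m(A_2) = 2.3533
Step 3: a_3 = 3.53*(1 - 1/4) = 2.6475, m(A_3) = 2.6475
Step 4: a_4 = 3.53*(1 - 1/5) = 2.824, m(A_4) = 2.824
Step 5: a_5 = 3.53*(1 - 1/6) = 2.9417, m(A_5) = 2.9417
Limit: m(A_n) -> m([0,3.53]) = 3.53


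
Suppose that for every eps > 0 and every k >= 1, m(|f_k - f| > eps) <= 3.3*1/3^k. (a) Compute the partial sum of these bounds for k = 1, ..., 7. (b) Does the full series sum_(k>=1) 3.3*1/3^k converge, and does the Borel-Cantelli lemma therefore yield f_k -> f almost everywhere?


Step 1: List the terms 3.3*1/3^k for k = 1 to 7:
  k=1: 1.1
  k=2: 0.366667
  k=3: 0.122222
  k=4: 0.040741
  k=5: 0.01358
  k=6: 0.004527
  k=7: 0.001509
Step 2: Partial sum = 1.1 + 0.366667 + 0.122222 + 0.040741 + 0.01358 + 0.004527 + 0.001509
     = 1.649246
Step 3: The full series sum_(k>=1) 3.3*1/3^k converges (geometric series with ratio 1/3 < 1; a constant multiple of a convergent series converges).
Step 4: Fix eps > 0. Since sum_k m(|f_k - f| > eps) < infinity, the Borel-Cantelli lemma gives
        m(limsup_k {|f_k - f| > eps}) = 0, i.e. for a.e. x, |f_k(x) - f(x)| <= eps for all large k.
        Applying this with eps = 1/j for j = 1, 2, ... and intersecting the countably many full-measure sets,
        for a.e. x we get limsup_k |f_k(x) - f(x)| <= 1/j for every j, hence f_k -> f almost everywhere.
Conclusion: series converges; Borel-Cantelli yields f_k -> f a.e.


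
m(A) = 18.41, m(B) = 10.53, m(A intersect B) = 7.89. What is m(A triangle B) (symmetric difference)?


m(A Delta B) = m(A) + m(B) - 2*m(A n B)
= 18.41 + 10.53 - 2*7.89
= 18.41 + 10.53 - 15.78
= 13.16


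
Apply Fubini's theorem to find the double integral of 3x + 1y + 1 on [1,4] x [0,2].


By Fubini, integrate in x first, then y.
Step 1: Fix y, integrate over x in [1,4]:
  integral(3x + 1y + 1, x=1..4)
  = 3*(4^2 - 1^2)/2 + (1y + 1)*(4 - 1)
  = 22.5 + (1y + 1)*3
  = 22.5 + 3y + 3
  = 25.5 + 3y
Step 2: Integrate over y in [0,2]:
  integral(25.5 + 3y, y=0..2)
  = 25.5*2 + 3*(2^2 - 0^2)/2
  = 51 + 6
  = 57


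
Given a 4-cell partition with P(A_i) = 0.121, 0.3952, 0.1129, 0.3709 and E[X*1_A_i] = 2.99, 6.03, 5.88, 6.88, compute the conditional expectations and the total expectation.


For each cell A_i: E[X|A_i] = E[X*1_A_i] / P(A_i)
Step 1: E[X|A_1] = 2.99 / 0.121 = 24.710744
Step 2: E[X|A_2] = 6.03 / 0.3952 = 15.258097
Step 3: E[X|A_3] = 5.88 / 0.1129 = 52.081488
Step 4: E[X|A_4] = 6.88 / 0.3709 = 18.549474
Verification: E[X] = sum E[X*1_A_i] = 2.99 + 6.03 + 5.88 + 6.88 = 21.78


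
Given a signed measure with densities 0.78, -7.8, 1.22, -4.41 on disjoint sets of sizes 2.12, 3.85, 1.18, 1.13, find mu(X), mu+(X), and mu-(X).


Step 1: Compute signed measure on each set:
  Set 1: 0.78 * 2.12 = 1.6536
  Set 2: -7.8 * 3.85 = -30.03
  Set 3: 1.22 * 1.18 = 1.4396
  Set 4: -4.41 * 1.13 = -4.9833
Step 2: Total signed measure = (1.6536) + (-30.03) + (1.4396) + (-4.9833)
     = -31.9201
Step 3: Positive part mu+(X) = sum of positive contributions = 3.0932
Step 4: Negative part mu-(X) = |sum of negative contributions| = 35.0133


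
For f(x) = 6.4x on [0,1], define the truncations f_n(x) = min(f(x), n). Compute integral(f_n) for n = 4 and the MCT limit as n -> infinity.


f(x) = 6.4x on [0,1]; f_n(x) = min(6.4x, n). At n = 4:
Step 1: f(x) reaches 4 at x = 4/6.4 = 0.625
Step 2: integral(f_4) = integral(6.4x, 0, 0.625) + integral(4, 0.625, 1)
       = 6.4*0.625^2/2 + 4*(1 - 0.625)
       = 1.25 + 1.5
       = 2.75
Step 3: As n -> infinity, f_n increases to f, so by MCT integral(f_n) -> integral(f) = 6.4/2 = 3.2.
Convergence: integral(f_4) = 2.75 -> 3.2 as n -> infinity


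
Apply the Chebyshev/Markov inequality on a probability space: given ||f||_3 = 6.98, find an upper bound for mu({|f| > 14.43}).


Chebyshev/Markov inequality: mu(|f| > eps) <= (||f||_p / eps)^p
Step 1: ||f||_3 / eps = 6.98 / 14.43 = 0.483714
Step 2: Raise to power p = 3:
  (0.483714)^3 = 0.113179
Step 3: Therefore mu(|f| > 14.43) <= 0.113179


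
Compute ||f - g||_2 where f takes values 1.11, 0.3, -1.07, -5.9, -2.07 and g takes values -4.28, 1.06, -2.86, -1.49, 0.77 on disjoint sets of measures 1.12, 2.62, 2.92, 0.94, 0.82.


Step 1: Compute differences f_i - g_i:
  1.11 - -4.28 = 5.39
  0.3 - 1.06 = -0.76
  -1.07 - -2.86 = 1.79
  -5.9 - -1.49 = -4.41
  -2.07 - 0.77 = -2.84
Step 2: Compute |diff|^2 * measure for each set:
  |5.39|^2 * 1.12 = 29.0521 * 1.12 = 32.538352
  |-0.76|^2 * 2.62 = 0.5776 * 2.62 = 1.513312
  |1.79|^2 * 2.92 = 3.2041 * 2.92 = 9.355972
  |-4.41|^2 * 0.94 = 19.4481 * 0.94 = 18.281214
  |-2.84|^2 * 0.82 = 8.0656 * 0.82 = 6.613792
Step 3: Sum = 68.302642
Step 4: ||f-g||_2 = (68.302642)^(1/2) = 8.264541


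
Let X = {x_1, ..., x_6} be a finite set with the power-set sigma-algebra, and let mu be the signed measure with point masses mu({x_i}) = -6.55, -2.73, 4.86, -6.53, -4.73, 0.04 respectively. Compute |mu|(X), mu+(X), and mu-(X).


Step 1: Every measurable set is a union of atoms (the cells / points), so a Hahn decomposition is
  obtained by grouping atoms by sign: P = union of atoms with mu > 0, N = union of the remaining atoms.
  Atoms in P (indices): 3, 6;  atoms in N (indices): 1, 2, 4, 5
  Positive values: 4.86, 0.04
  Negative values: -6.55, -2.73, -6.53, -4.73
Step 2: mu+(X) = mu(P) = sum of positive atom values = 4.9
Step 3: mu-(X) = -mu(N) = sum of |negative atom values| = 20.54
Step 4: |mu|(X) = mu+(X) + mu-(X) = 4.9 + 20.54 = 25.44


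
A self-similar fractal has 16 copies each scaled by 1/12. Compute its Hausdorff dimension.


For a self-similar set with N copies scaled by 1/r:
dim_H = log(N)/log(r) = log(16)/log(12)
= 2.772589/2.484907
= 1.115772


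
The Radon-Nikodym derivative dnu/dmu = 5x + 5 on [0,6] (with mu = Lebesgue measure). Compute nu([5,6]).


nu(A) = integral_A (dnu/dmu) dmu = integral_5^6 (5x + 5) dx
Step 1: Antiderivative F(x) = (5/2)x^2 + 5x
Step 2: F(6) = (5/2)*6^2 + 5*6 = 90 + 30 = 120
Step 3: F(5) = (5/2)*5^2 + 5*5 = 62.5 + 25 = 87.5
Step 4: nu([5,6]) = F(6) - F(5) = 120 - 87.5 = 32.5


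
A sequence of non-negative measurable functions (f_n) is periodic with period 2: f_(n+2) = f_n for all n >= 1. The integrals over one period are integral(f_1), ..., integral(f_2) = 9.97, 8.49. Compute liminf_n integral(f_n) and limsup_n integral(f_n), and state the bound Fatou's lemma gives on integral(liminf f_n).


The sequence (integral(f_n)) is periodic with period 2, repeating the values 9.97, 8.49 indefinitely.
Step 1: For a periodic sequence, every tail (a_m, a_(m+1), ...) contains all 2 period values infinitely often.
Step 2: Hence inf of every tail = min of the period values = min(9.97, 8.49) = 8.49.
        liminf_n integral(f_n) = sup over m of (inf of tail from m) = 8.49.
Step 3: Similarly sup of every tail = max of the period values = 9.97.
        limsup_n integral(f_n) = 9.97.
Step 4: Fatou's lemma: integral(liminf_n f_n) <= liminf_n integral(f_n) = 8.49.
        So the integral of the pointwise liminf is at most 8.49.


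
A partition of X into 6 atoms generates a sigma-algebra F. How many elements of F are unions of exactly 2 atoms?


Each element of F is a union of some subset of the 6 atoms.
Elements that are unions of exactly 2 atoms correspond to 2-element subsets of the 6 atoms.
Count = C(6, 2) = 6! / (2! * 4!) = 15.


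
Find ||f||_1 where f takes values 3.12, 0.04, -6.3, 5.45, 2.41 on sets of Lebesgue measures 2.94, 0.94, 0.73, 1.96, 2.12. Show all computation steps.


Step 1: Compute |f_i|^1 for each value:
  |3.12|^1 = 3.12
  |0.04|^1 = 0.04
  |-6.3|^1 = 6.3
  |5.45|^1 = 5.45
  |2.41|^1 = 2.41
Step 2: Multiply by measures and sum:
  3.12 * 2.94 = 9.1728
  0.04 * 0.94 = 0.0376
  6.3 * 0.73 = 4.599
  5.45 * 1.96 = 10.682
  2.41 * 2.12 = 5.1092
Sum = 9.1728 + 0.0376 + 4.599 + 10.682 + 5.1092 = 29.6006
Step 3: Take the p-th root:
||f||_1 = (29.6006)^(1/1) = 29.6006


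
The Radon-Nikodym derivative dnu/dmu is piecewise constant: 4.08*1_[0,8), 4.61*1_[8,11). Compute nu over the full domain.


Integrate each piece of the Radon-Nikodym derivative:
Step 1: integral_0^8 4.08 dx = 4.08*(8-0) = 4.08*8 = 32.64
Step 2: integral_8^11 4.61 dx = 4.61*(11-8) = 4.61*3 = 13.83
Total: 32.64 + 13.83 = 46.47


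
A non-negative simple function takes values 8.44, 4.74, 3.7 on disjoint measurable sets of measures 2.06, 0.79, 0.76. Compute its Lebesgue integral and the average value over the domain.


Step 1: Integral = sum(value_i * measure_i)
= 8.44*2.06 + 4.74*0.79 + 3.7*0.76
= 17.3864 + 3.7446 + 2.812
= 23.943
Step 2: Total measure of domain = 2.06 + 0.79 + 0.76 = 3.61
Step 3: Average value = 23.943 / 3.61 = 6.63241


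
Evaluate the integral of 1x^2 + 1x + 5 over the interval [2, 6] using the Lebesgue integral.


The Lebesgue integral of a Riemann-integrable function agrees with the Riemann integral.
Antiderivative F(x) = (1/3)x^3 + (1/2)x^2 + 5x
F(6) = (1/3)*6^3 + (1/2)*6^2 + 5*6
     = (1/3)*216 + (1/2)*36 + 5*6
     = 72 + 18 + 30
     = 120
F(2) = 14.666667
Integral = F(6) - F(2) = 120 - 14.666667 = 105.333333


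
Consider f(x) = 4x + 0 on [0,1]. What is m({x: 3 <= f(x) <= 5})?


f^(-1)([3, 5]) = {x : 3 <= 4x + 0 <= 5}
Solving: (3 - 0)/4 <= x <= (5 - 0)/4
= [0.75, 1.25]
Intersecting with [0,1]: [0.75, 1]
Measure = 1 - 0.75 = 0.25


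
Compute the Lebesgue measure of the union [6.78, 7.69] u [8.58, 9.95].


For pairwise disjoint intervals, m(union) = sum of lengths.
= (7.69 - 6.78) + (9.95 - 8.58)
= 0.91 + 1.37
= 2.28


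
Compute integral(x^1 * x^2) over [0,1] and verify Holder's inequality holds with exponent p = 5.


Step 1: Exact integral of f*g = integral(x^3, 0, 1) = 1/4
     = 0.25
Step 2: Holder bound with p=5, q=1.25:
  ||f||_p = (integral x^5 dx)^(1/5) = (1/6)^(1/5) = 0.698827
  ||g||_q = (integral x^2.5 dx)^(1/1.25) = (1/3.5)^(1/1.25) = 0.367067
Step 3: Holder bound = ||f||_p * ||g||_q = 0.698827 * 0.367067 = 0.256517
Verification: 0.25 <= 0.256517 (Holder holds)


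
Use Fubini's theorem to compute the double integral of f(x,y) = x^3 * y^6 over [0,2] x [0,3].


By Fubini's theorem, the double integral factors as a product of single integrals:
Step 1: integral_0^2 x^3 dx = [x^4/4] from 0 to 2
     = 2^4/4 = 4
Step 2: integral_0^3 y^6 dy = [y^7/7] from 0 to 3
     = 3^7/7 = 312.428571
Step 3: Double integral = 4 * 312.428571 = 1249.714286


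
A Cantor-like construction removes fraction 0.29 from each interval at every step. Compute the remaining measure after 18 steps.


Step 1: At each step, fraction remaining = 1 - 0.29 = 0.71
Step 2: After 18 steps, measure = (0.71)^18
Result = 0.002102


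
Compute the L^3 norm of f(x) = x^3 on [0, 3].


Step 1: ||f||_3 = (integral_0^3 |x^3|^3 dx)^(1/3)
     = (integral_0^3 x^9 dx)^(1/3)
Step 2: integral_0^3 x^9 dx = [x^10/(10)] from 0 to 3 = 3^10/10
     = 59049/10 = 5904.9
Step 3: ||f||_3 = (5904.9)^(1/3) = 18.07469


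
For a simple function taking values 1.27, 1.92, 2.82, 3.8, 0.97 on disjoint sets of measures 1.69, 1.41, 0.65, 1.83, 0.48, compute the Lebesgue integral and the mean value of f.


Step 1: Integral = sum(value_i * measure_i)
= 1.27*1.69 + 1.92*1.41 + 2.82*0.65 + 3.8*1.83 + 0.97*0.48
= 2.1463 + 2.7072 + 1.833 + 6.954 + 0.4656
= 14.1061
Step 2: Total measure of domain = 1.69 + 1.41 + 0.65 + 1.83 + 0.48 = 6.06
Step 3: Average value = 14.1061 / 6.06 = 2.327739


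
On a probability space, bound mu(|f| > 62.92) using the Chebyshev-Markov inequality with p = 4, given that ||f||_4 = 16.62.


Chebyshev/Markov inequality: mu(|f| > eps) <= (||f||_p / eps)^p
Step 1: ||f||_4 / eps = 16.62 / 62.92 = 0.264145
Step 2: Raise to power p = 4:
  (0.264145)^4 = 0.004868
Step 3: Therefore mu(|f| > 62.92) <= 0.004868


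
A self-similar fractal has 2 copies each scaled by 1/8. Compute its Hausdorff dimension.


For a self-similar set with N copies scaled by 1/r:
dim_H = log(N)/log(r) = log(2)/log(8)
= 0.693147/2.079442
= 0.333333


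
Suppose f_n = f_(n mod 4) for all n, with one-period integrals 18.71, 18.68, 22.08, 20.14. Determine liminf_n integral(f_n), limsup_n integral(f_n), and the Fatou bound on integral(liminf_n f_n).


The sequence (integral(f_n)) is periodic with period 4, repeating the values 18.71, 18.68, 22.08, 20.14 indefinitely.
Step 1: For a periodic sequence, every tail (a_m, a_(m+1), ...) contains all 4 period values infinitely often.
Step 2: Hence inf of every tail = min of the period values = min(18.71, 18.68, 22.08, 20.14) = 18.68.
        liminf_n integral(f_n) = sup over m of (inf of tail from m) = 18.68.
Step 3: Similarly sup of every tail = max of the period values = 22.08.
        limsup_n integral(f_n) = 22.08.
Step 4: Fatou's lemma: integral(liminf_n f_n) <= liminf_n integral(f_n) = 18.68.
        So the integral of the pointwise liminf is at most 18.68.


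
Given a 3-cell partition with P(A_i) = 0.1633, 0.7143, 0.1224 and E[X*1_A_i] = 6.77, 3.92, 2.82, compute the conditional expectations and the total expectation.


For each cell A_i: E[X|A_i] = E[X*1_A_i] / P(A_i)
Step 1: E[X|A_1] = 6.77 / 0.1633 = 41.45744
Step 2: E[X|A_2] = 3.92 / 0.7143 = 5.48789
Step 3: E[X|A_3] = 2.82 / 0.1224 = 23.039216
Verification: E[X] = sum E[X*1_A_i] = 6.77 + 3.92 + 2.82 = 13.51


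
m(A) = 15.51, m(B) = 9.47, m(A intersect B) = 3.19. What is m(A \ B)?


m(A \ B) = m(A) - m(A n B)
= 15.51 - 3.19
= 12.32


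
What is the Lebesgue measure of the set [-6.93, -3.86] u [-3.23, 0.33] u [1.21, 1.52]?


For pairwise disjoint intervals, m(union) = sum of lengths.
= (-3.86 - -6.93) + (0.33 - -3.23) + (1.52 - 1.21)
= 3.07 + 3.56 + 0.31
= 6.94


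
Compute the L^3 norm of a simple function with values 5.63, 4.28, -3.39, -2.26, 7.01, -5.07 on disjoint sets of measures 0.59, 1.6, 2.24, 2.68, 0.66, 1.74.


Step 1: Compute |f_i|^3 for each value:
  |5.63|^3 = 178.453547
  |4.28|^3 = 78.402752
  |-3.39|^3 = 38.958219
  |-2.26|^3 = 11.543176
  |7.01|^3 = 344.472101
  |-5.07|^3 = 130.323843
Step 2: Multiply by measures and sum:
  178.453547 * 0.59 = 105.287593
  78.402752 * 1.6 = 125.444403
  38.958219 * 2.24 = 87.266411
  11.543176 * 2.68 = 30.935712
  344.472101 * 0.66 = 227.351587
  130.323843 * 1.74 = 226.763487
Sum = 105.287593 + 125.444403 + 87.266411 + 30.935712 + 227.351587 + 226.763487 = 803.049192
Step 3: Take the p-th root:
||f||_3 = (803.049192)^(1/3) = 9.294957


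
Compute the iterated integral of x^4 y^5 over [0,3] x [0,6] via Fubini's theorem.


By Fubini's theorem, the double integral factors as a product of single integrals:
Step 1: integral_0^3 x^4 dx = [x^5/5] from 0 to 3
     = 3^5/5 = 48.6
Step 2: integral_0^6 y^5 dy = [y^6/6] from 0 to 6
     = 6^6/6 = 7776
Step 3: Double integral = 48.6 * 7776 = 377913.6


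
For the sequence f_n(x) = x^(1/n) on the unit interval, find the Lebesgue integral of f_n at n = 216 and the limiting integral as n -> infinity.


At n = 216: f_216(x) = x^(1/216).
Step 1: integral(x^(1/216), 0, 1) = [x^(1/216+1) / (1/216+1)] from 0 to 1
     = 1 / (1/216 + 1) = 1 / ((216+1)/216) = 216/(216+1)
     = 216/217 = 0.995392
Step 2: As n -> infinity, f_n(x) = x^(1/n) -> 1 for x in (0,1], and f_n is increasing in n.
By MCT, lim_n integral(f_n) = integral(lim_n f_n) = integral(1, 0, 1) = 1.
Step 3: Verify convergence: 216/217 = 0.995392 -> 1


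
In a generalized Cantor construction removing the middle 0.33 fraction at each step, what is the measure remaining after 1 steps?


Step 1: At each step, fraction remaining = 1 - 0.33 = 0.67
Step 2: After 1 steps, measure = (0.67)^1
Step 3: Computing the power step by step:
  After step 1: 0.67
Result = 0.67


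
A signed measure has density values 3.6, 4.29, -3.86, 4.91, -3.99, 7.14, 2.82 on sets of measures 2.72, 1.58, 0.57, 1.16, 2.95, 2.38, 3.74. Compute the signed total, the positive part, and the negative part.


Step 1: Compute signed measure on each set:
  Set 1: 3.6 * 2.72 = 9.792
  Set 2: 4.29 * 1.58 = 6.7782
  Set 3: -3.86 * 0.57 = -2.2002
  Set 4: 4.91 * 1.16 = 5.6956
  Set 5: -3.99 * 2.95 = -11.7705
  Set 6: 7.14 * 2.38 = 16.9932
  Set 7: 2.82 * 3.74 = 10.5468
Step 2: Total signed measure = (9.792) + (6.7782) + (-2.2002) + (5.6956) + (-11.7705) + (16.9932) + (10.5468)
     = 35.8351
Step 3: Positive part mu+(X) = sum of positive contributions = 49.8058
Step 4: Negative part mu-(X) = |sum of negative contributions| = 13.9707


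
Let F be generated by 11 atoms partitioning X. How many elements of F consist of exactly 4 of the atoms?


Each element of F is a union of some subset of the 11 atoms.
Elements that are unions of exactly 4 atoms correspond to 4-element subsets of the 11 atoms.
Count = C(11, 4) = 11! / (4! * 7!) = 330.


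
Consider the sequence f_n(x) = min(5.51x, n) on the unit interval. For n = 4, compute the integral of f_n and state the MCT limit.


f(x) = 5.51x on [0,1]; f_n(x) = min(5.51x, n). At n = 4:
Step 1: f(x) reaches 4 at x = 4/5.51 = 0.725953
Step 2: integral(f_4) = integral(5.51x, 0, 0.725953) + integral(4, 0.725953, 1)
       = 5.51*0.725953^2/2 + 4*(1 - 0.725953)
       = 1.451906 + 1.096189
       = 2.548094
Step 3: As n -> infinity, f_n increases to f, so by MCT integral(f_n) -> integral(f) = 5.51/2 = 2.755.
Convergence: integral(f_4) = 2.548094 -> 2.755 as n -> infinity


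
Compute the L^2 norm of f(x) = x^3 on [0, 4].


Step 1: ||f||_2 = (integral_0^4 |x^3|^2 dx)^(1/2)
     = (integral_0^4 x^6 dx)^(1/2)
Step 2: integral_0^4 x^6 dx = [x^7/(7)] from 0 to 4 = 4^7/7
     = 16384/7 = 2340.571429
Step 3: ||f||_2 = (2340.571429)^(1/2) = 48.379453


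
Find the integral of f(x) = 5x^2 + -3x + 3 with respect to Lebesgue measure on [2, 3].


The Lebesgue integral of a Riemann-integrable function agrees with the Riemann integral.
Antiderivative F(x) = (5/3)x^3 + (-3/2)x^2 + 3x
F(3) = (5/3)*3^3 + (-3/2)*3^2 + 3*3
     = (5/3)*27 + (-3/2)*9 + 3*3
     = 45 + -13.5 + 9
     = 40.5
F(2) = 13.333333
Integral = F(3) - F(2) = 40.5 - 13.333333 = 27.166667


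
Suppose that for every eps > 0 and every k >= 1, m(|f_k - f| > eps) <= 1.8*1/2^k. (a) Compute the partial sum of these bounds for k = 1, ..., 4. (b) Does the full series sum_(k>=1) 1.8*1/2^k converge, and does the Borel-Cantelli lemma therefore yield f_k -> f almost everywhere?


Step 1: List the terms 1.8*1/2^k for k = 1 to 4:
  k=1: 0.9
  k=2: 0.45
  k=3: 0.225
  k=4: 0.1125
Step 2: Partial sum = 0.9 + 0.45 + 0.225 + 0.1125
     = 1.6875
Step 3: The full series sum_(k>=1) 1.8*1/2^k converges (geometric series with ratio 1/2 < 1; a constant multiple of a convergent series converges).
Step 4: Fix eps > 0. Since sum_k m(|f_k - f| > eps) < infinity, the Borel-Cantelli lemma gives
        m(limsup_k {|f_k - f| > eps}) = 0, i.e. for a.e. x, |f_k(x) - f(x)| <= eps for all large k.
        Applying this with eps = 1/j for j = 1, 2, ... and intersecting the countably many full-measure sets,
        for a.e. x we get limsup_k |f_k(x) - f(x)| <= 1/j for every j, hence f_k -> f almost everywhere.
Conclusion: series converges; Borel-Cantelli yields f_k -> f a.e.


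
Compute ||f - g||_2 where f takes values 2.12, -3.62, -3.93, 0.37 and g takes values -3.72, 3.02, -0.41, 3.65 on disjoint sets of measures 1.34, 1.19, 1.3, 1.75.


Step 1: Compute differences f_i - g_i:
  2.12 - -3.72 = 5.84
  -3.62 - 3.02 = -6.64
  -3.93 - -0.41 = -3.52
  0.37 - 3.65 = -3.28
Step 2: Compute |diff|^2 * measure for each set:
  |5.84|^2 * 1.34 = 34.1056 * 1.34 = 45.701504
  |-6.64|^2 * 1.19 = 44.0896 * 1.19 = 52.466624
  |-3.52|^2 * 1.3 = 12.3904 * 1.3 = 16.10752
  |-3.28|^2 * 1.75 = 10.7584 * 1.75 = 18.8272
Step 3: Sum = 133.102848
Step 4: ||f-g||_2 = (133.102848)^(1/2) = 11.537021


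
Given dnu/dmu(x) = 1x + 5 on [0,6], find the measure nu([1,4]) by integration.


nu(A) = integral_A (dnu/dmu) dmu = integral_1^4 (1x + 5) dx
Step 1: Antiderivative F(x) = (1/2)x^2 + 5x
Step 2: F(4) = (1/2)*4^2 + 5*4 = 8 + 20 = 28
Step 3: F(1) = (1/2)*1^2 + 5*1 = 0.5 + 5 = 5.5
Step 4: nu([1,4]) = F(4) - F(1) = 28 - 5.5 = 22.5


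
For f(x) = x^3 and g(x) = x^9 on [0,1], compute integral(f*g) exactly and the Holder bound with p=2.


Step 1: Exact integral of f*g = integral(x^12, 0, 1) = 1/13
     = 0.076923
Step 2: Holder bound with p=2, q=2:
  ||f||_p = (integral x^6 dx)^(1/2) = (1/7)^(1/2) = 0.377964
  ||g||_q = (integral x^18 dx)^(1/2) = (1/19)^(1/2) = 0.229416
Step 3: Holder bound = ||f||_p * ||g||_q = 0.377964 * 0.229416 = 0.086711
Verification: 0.076923 <= 0.086711 (Holder holds)


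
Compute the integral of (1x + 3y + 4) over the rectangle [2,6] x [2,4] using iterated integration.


By Fubini, integrate in x first, then y.
Step 1: Fix y, integrate over x in [2,6]:
  integral(1x + 3y + 4, x=2..6)
  = 1*(6^2 - 2^2)/2 + (3y + 4)*(6 - 2)
  = 16 + (3y + 4)*4
  = 16 + 12y + 16
  = 32 + 12y
Step 2: Integrate over y in [2,4]:
  integral(32 + 12y, y=2..4)
  = 32*2 + 12*(4^2 - 2^2)/2
  = 64 + 72
  = 136


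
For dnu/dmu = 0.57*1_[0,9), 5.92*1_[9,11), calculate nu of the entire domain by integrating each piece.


Integrate each piece of the Radon-Nikodym derivative:
Step 1: integral_0^9 0.57 dx = 0.57*(9-0) = 0.57*9 = 5.13
Step 2: integral_9^11 5.92 dx = 5.92*(11-9) = 5.92*2 = 11.84
Total: 5.13 + 11.84 = 16.97


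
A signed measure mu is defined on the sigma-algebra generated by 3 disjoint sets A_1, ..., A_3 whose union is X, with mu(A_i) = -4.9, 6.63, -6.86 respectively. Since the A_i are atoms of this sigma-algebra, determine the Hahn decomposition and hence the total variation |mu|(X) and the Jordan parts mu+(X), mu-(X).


Step 1: Every measurable set is a union of atoms (the cells / points), so a Hahn decomposition is
  obtained by grouping atoms by sign: P = union of atoms with mu > 0, N = union of the remaining atoms.
  Atoms in P (indices): 2;  atoms in N (indices): 1, 3
  Positive values: 6.63
  Negative values: -4.9, -6.86
Step 2: mu+(X) = mu(P) = sum of positive atom values = 6.63
Step 3: mu-(X) = -mu(N) = sum of |negative atom values| = 11.76
Step 4: |mu|(X) = mu+(X) + mu-(X) = 6.63 + 11.76 = 18.39


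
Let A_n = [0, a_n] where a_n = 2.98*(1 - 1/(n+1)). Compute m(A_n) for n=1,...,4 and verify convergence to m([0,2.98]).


By continuity of measure from below: if A_n increases to A, then m(A_n) -> m(A).
Here A = [0, 2.98], so m(A) = 2.98
Step 1: a_1 = 2.98*(1 - 1/2) = 1.49, m(A_1) = 1.49
Step 2: a_2 = 2.98*(1 - 1/3) = 1.9867, m(A_2) = 1.9867
Step 3: a_3 = 2.98*(1 - 1/4) = 2.235, m(A_3) = 2.235
Step 4: a_4 = 2.98*(1 - 1/5) = 2.384, m(A_4) = 2.384
Limit: m(A_n) -> m([0,2.98]) = 2.98


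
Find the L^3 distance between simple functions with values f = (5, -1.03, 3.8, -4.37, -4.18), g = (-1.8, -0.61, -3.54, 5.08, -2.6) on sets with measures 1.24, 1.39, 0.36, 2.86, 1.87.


Step 1: Compute differences f_i - g_i:
  5 - -1.8 = 6.8
  -1.03 - -0.61 = -0.42
  3.8 - -3.54 = 7.34
  -4.37 - 5.08 = -9.45
  -4.18 - -2.6 = -1.58
Step 2: Compute |diff|^3 * measure for each set:
  |6.8|^3 * 1.24 = 314.432 * 1.24 = 389.89568
  |-0.42|^3 * 1.39 = 0.074088 * 1.39 = 0.102982
  |7.34|^3 * 0.36 = 395.446904 * 0.36 = 142.360885
  |-9.45|^3 * 2.86 = 843.908625 * 2.86 = 2413.578667
  |-1.58|^3 * 1.87 = 3.944312 * 1.87 = 7.375863
Step 3: Sum = 2953.314079
Step 4: ||f-g||_3 = (2953.314079)^(1/3) = 14.34729


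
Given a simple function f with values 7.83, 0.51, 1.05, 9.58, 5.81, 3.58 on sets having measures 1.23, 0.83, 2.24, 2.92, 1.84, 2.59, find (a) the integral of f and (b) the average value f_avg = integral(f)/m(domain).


Step 1: Integral = sum(value_i * measure_i)
= 7.83*1.23 + 0.51*0.83 + 1.05*2.24 + 9.58*2.92 + 5.81*1.84 + 3.58*2.59
= 9.6309 + 0.4233 + 2.352 + 27.9736 + 10.6904 + 9.2722
= 60.3424
Step 2: Total measure of domain = 1.23 + 0.83 + 2.24 + 2.92 + 1.84 + 2.59 = 11.65
Step 3: Average value = 60.3424 / 11.65 = 5.179605


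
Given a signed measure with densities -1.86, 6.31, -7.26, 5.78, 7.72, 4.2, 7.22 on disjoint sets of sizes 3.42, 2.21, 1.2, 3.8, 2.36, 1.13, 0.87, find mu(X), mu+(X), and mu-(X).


Step 1: Compute signed measure on each set:
  Set 1: -1.86 * 3.42 = -6.3612
  Set 2: 6.31 * 2.21 = 13.9451
  Set 3: -7.26 * 1.2 = -8.712
  Set 4: 5.78 * 3.8 = 21.964
  Set 5: 7.72 * 2.36 = 18.2192
  Set 6: 4.2 * 1.13 = 4.746
  Set 7: 7.22 * 0.87 = 6.2814
Step 2: Total signed measure = (-6.3612) + (13.9451) + (-8.712) + (21.964) + (18.2192) + (4.746) + (6.2814)
     = 50.0825
Step 3: Positive part mu+(X) = sum of positive contributions = 65.1557
Step 4: Negative part mu-(X) = |sum of negative contributions| = 15.0732


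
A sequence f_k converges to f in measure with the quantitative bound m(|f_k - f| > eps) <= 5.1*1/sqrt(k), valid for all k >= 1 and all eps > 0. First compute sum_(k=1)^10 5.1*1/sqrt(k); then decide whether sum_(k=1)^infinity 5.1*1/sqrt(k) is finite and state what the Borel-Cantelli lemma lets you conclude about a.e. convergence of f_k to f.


Step 1: List the terms 5.1*1/sqrt(k) for k = 1 to 10:
  k=1: 5.1
  k=2: 3.606245
  k=3: 2.944486
  k=4: 2.55
  k=5: 2.280789
  k=6: 2.082066
  k=7: 1.927619
  k=8: 1.803122
  k=9: 1.7
  k=10: 1.612762
Step 2: Partial sum = 5.1 + 3.606245 + 2.944486 + 2.55 + 2.280789 + 2.082066 + 1.927619 + 1.803122 + 1.7 + 1.612762
     = 25.607089
Step 3: The full series sum_(k>=1) 5.1*1/sqrt(k) diverges (p-series with p = 1/2 <= 1; a nonzero constant multiple of a divergent series diverges).
Step 4: The (first) Borel-Cantelli lemma requires a summable sequence of measures, so it does not apply here;
        from this bound alone no conclusion about a.e. convergence can be drawn (convergence in measure still
        gives an a.e.-convergent subsequence, but not a.e. convergence of the whole sequence).
Conclusion: series diverges; Borel-Cantelli is inconclusive about a.e. convergence of f_k.


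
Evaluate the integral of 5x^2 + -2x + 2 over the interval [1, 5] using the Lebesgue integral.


The Lebesgue integral of a Riemann-integrable function agrees with the Riemann integral.
Antiderivative F(x) = (5/3)x^3 + (-2/2)x^2 + 2x
F(5) = (5/3)*5^3 + (-2/2)*5^2 + 2*5
     = (5/3)*125 + (-2/2)*25 + 2*5
     = 208.333333 + -25 + 10
     = 193.333333
F(1) = 2.666667
Integral = F(5) - F(1) = 193.333333 - 2.666667 = 190.666667


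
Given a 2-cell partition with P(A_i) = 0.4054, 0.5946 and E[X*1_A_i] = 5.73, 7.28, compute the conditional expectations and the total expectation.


For each cell A_i: E[X|A_i] = E[X*1_A_i] / P(A_i)
Step 1: E[X|A_1] = 5.73 / 0.4054 = 14.134188
Step 2: E[X|A_2] = 7.28 / 0.5946 = 12.243525
Verification: E[X] = sum E[X*1_A_i] = 5.73 + 7.28 = 13.01


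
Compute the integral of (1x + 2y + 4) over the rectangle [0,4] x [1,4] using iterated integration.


By Fubini, integrate in x first, then y.
Step 1: Fix y, integrate over x in [0,4]:
  integral(1x + 2y + 4, x=0..4)
  = 1*(4^2 - 0^2)/2 + (2y + 4)*(4 - 0)
  = 8 + (2y + 4)*4
  = 8 + 8y + 16
  = 24 + 8y
Step 2: Integrate over y in [1,4]:
  integral(24 + 8y, y=1..4)
  = 24*3 + 8*(4^2 - 1^2)/2
  = 72 + 60
  = 132


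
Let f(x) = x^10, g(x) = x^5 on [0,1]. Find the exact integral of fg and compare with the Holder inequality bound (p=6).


Step 1: Exact integral of f*g = integral(x^15, 0, 1) = 1/16
     = 0.0625
Step 2: Holder bound with p=6, q=1.2:
  ||f||_p = (integral x^60 dx)^(1/6) = (1/61)^(1/6) = 0.504017
  ||g||_q = (integral x^6 dx)^(1/1.2) = (1/7)^(1/1.2) = 0.197584
Step 3: Holder bound = ||f||_p * ||g||_q = 0.504017 * 0.197584 = 0.099586
Verification: 0.0625 <= 0.099586 (Holder holds)


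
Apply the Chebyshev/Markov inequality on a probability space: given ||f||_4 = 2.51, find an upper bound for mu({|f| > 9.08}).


Chebyshev/Markov inequality: mu(|f| > eps) <= (||f||_p / eps)^p
Step 1: ||f||_4 / eps = 2.51 / 9.08 = 0.276432
Step 2: Raise to power p = 4:
  (0.276432)^4 = 0.005839
Step 3: Therefore mu(|f| > 9.08) <= 0.005839


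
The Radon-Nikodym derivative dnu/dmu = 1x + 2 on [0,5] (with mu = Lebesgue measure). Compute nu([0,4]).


nu(A) = integral_A (dnu/dmu) dmu = integral_0^4 (1x + 2) dx
Step 1: Antiderivative F(x) = (1/2)x^2 + 2x
Step 2: F(4) = (1/2)*4^2 + 2*4 = 8 + 8 = 16
Step 3: F(0) = (1/2)*0^2 + 2*0 = 0.0 + 0 = 0.0
Step 4: nu([0,4]) = F(4) - F(0) = 16 - 0.0 = 16


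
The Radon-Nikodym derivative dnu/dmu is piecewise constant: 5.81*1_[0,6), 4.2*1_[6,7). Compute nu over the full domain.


Integrate each piece of the Radon-Nikodym derivative:
Step 1: integral_0^6 5.81 dx = 5.81*(6-0) = 5.81*6 = 34.86
Step 2: integral_6^7 4.2 dx = 4.2*(7-6) = 4.2*1 = 4.2
Total: 34.86 + 4.2 = 39.06


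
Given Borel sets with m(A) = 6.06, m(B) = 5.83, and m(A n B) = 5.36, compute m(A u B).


By inclusion-exclusion: m(A u B) = m(A) + m(B) - m(A n B)
= 6.06 + 5.83 - 5.36
= 6.53


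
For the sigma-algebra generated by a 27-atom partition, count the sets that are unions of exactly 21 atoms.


Each element of F is a union of some subset of the 27 atoms.
Elements that are unions of exactly 21 atoms correspond to 21-element subsets of the 27 atoms.
Count = C(27, 21) = 27! / (21! * 6!) = 296010.


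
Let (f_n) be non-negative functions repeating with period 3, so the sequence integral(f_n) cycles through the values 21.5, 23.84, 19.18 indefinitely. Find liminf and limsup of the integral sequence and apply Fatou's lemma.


The sequence (integral(f_n)) is periodic with period 3, repeating the values 21.5, 23.84, 19.18 indefinitely.
Step 1: For a periodic sequence, every tail (a_m, a_(m+1), ...) contains all 3 period values infinitely often.
Step 2: Hence inf of every tail = min of the period values = min(21.5, 23.84, 19.18) = 19.18.
        liminf_n integral(f_n) = sup over m of (inf of tail from m) = 19.18.
Step 3: Similarly sup of every tail = max of the period values = 23.84.
        limsup_n integral(f_n) = 23.84.
Step 4: Fatou's lemma: integral(liminf_n f_n) <= liminf_n integral(f_n) = 19.18.
        So the integral of the pointwise liminf is at most 19.18.


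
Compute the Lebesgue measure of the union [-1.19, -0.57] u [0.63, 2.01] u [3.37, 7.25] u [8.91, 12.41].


For pairwise disjoint intervals, m(union) = sum of lengths.
= (-0.57 - -1.19) + (2.01 - 0.63) + (7.25 - 3.37) + (12.41 - 8.91)
= 0.62 + 1.38 + 3.88 + 3.5
= 9.38


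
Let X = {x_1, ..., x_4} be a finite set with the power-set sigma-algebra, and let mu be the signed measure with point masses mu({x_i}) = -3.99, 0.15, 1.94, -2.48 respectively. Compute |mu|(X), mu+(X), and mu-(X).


Step 1: Every measurable set is a union of atoms (the cells / points), so a Hahn decomposition is
  obtained by grouping atoms by sign: P = union of atoms with mu > 0, N = union of the remaining atoms.
  Atoms in P (indices): 2, 3;  atoms in N (indices): 1, 4
  Positive values: 0.15, 1.94
  Negative values: -3.99, -2.48
Step 2: mu+(X) = mu(P) = sum of positive atom values = 2.09
Step 3: mu-(X) = -mu(N) = sum of |negative atom values| = 6.47
Step 4: |mu|(X) = mu+(X) + mu-(X) = 2.09 + 6.47 = 8.56


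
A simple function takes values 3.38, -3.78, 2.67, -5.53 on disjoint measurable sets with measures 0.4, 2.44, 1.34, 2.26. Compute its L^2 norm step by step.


Step 1: Compute |f_i|^2 for each value:
  |3.38|^2 = 11.4244
  |-3.78|^2 = 14.2884
  |2.67|^2 = 7.1289
  |-5.53|^2 = 30.5809
Step 2: Multiply by measures and sum:
  11.4244 * 0.4 = 4.56976
  14.2884 * 2.44 = 34.863696
  7.1289 * 1.34 = 9.552726
  30.5809 * 2.26 = 69.112834
Sum = 4.56976 + 34.863696 + 9.552726 + 69.112834 = 118.099016
Step 3: Take the p-th root:
||f||_2 = (118.099016)^(1/2) = 10.867337


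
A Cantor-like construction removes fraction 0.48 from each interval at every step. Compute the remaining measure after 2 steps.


Step 1: At each step, fraction remaining = 1 - 0.48 = 0.52
Step 2: After 2 steps, measure = (0.52)^2
Step 3: Computing the power step by step:
  After step 1: 0.52
  After step 2: 0.2704
Result = 0.2704


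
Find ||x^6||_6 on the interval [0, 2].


Step 1: ||f||_6 = (integral_0^2 |x^6|^6 dx)^(1/6)
     = (integral_0^2 x^36 dx)^(1/6)
Step 2: integral_0^2 x^36 dx = [x^37/(37)] from 0 to 2 = 2^37/37
     = 137438953472/37 = 3.714566e+09
Step 3: ||f||_6 = (3.714566e+09)^(1/6) = 39.35362


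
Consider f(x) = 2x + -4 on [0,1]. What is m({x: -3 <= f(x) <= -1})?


f^(-1)([-3, -1]) = {x : -3 <= 2x + -4 <= -1}
Solving: (-3 - -4)/2 <= x <= (-1 - -4)/2
= [0.5, 1.5]
Intersecting with [0,1]: [0.5, 1]
Measure = 1 - 0.5 = 0.5


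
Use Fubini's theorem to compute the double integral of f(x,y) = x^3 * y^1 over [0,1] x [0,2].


By Fubini's theorem, the double integral factors as a product of single integrals:
Step 1: integral_0^1 x^3 dx = [x^4/4] from 0 to 1
     = 1^4/4 = 0.25
Step 2: integral_0^2 y^1 dy = [y^2/2] from 0 to 2
     = 2^2/2 = 2
Step 3: Double integral = 0.25 * 2 = 0.5


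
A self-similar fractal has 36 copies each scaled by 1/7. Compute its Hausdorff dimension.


For a self-similar set with N copies scaled by 1/r:
dim_H = log(N)/log(r) = log(36)/log(7)
= 3.583519/1.94591
= 1.841564


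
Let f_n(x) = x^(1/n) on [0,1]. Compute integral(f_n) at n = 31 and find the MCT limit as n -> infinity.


At n = 31: f_31(x) = x^(1/31).
Step 1: integral(x^(1/31), 0, 1) = [x^(1/31+1) / (1/31+1)] from 0 to 1
     = 1 / (1/31 + 1) = 1 / ((31+1)/31) = 31/(31+1)
     = 31/32 = 0.96875
Step 2: As n -> infinity, f_n(x) = x^(1/n) -> 1 for x in (0,1], and f_n is increasing in n.
By MCT, lim_n integral(f_n) = integral(lim_n f_n) = integral(1, 0, 1) = 1.
Step 3: Verify convergence: 31/32 = 0.96875 -> 1


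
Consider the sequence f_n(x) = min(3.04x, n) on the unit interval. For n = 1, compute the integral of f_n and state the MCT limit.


f(x) = 3.04x on [0,1]; f_n(x) = min(3.04x, n). At n = 1:
Step 1: f(x) reaches 1 at x = 1/3.04 = 0.328947
Step 2: integral(f_1) = integral(3.04x, 0, 0.328947) + integral(1, 0.328947, 1)
       = 3.04*0.328947^2/2 + 1*(1 - 0.328947)
       = 0.164474 + 0.671053
       = 0.835526
Step 3: As n -> infinity, f_n increases to f, so by MCT integral(f_n) -> integral(f) = 3.04/2 = 1.52.
Convergence: integral(f_1) = 0.835526 -> 1.52 as n -> infinity
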